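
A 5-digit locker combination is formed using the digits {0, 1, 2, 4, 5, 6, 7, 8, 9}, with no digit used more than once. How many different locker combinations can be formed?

15120

With no repetition, fill the 5 digits in order: 9 choices, then 8, down to 5.
That product is 9 × 8 × 7 × 6 × 5 = 15120.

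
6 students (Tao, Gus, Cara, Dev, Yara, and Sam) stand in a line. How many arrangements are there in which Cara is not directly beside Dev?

480

There are 6! = 720 arrangements in all. If Cara and Dev are adjacent, merging them into one block gives 2·(5)! = 240 arrangements.
Complementary counting: 720 − 240 = 480.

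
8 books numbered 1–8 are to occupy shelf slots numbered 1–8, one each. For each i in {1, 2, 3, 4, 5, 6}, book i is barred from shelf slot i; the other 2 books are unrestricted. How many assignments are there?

18806

Let Aᵢ (for 1 ≤ i ≤ 6) be the placements that put book i in its forbidden shelf slot. Any j of these fix j positions, leaving (8−j)! ways to fill the rest, and there are C(6,j) ways to pick which j.
By inclusion–exclusion, the number of valid placements is Σ_{j=0}^{6} (−1)^j C(6,j)·(8−j)!.
Computing: 40320 − 30240 + 10800 − 2400 + 360 − 36 + 2 = 18806.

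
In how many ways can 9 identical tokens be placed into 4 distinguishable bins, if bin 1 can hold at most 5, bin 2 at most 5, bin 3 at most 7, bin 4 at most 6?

Without the upper bounds there are C(12,3) = 220 ways to split 9 among 4 bins.
Subtract solutions that violate a single cap (substitute x_i' = x_i − (cap_i+1)): x_1 ≥ 6 gives C(6,3) = 20; x_2 ≥ 6 gives C(6,3) = 20; x_3 ≥ 8 gives C(4,3) = 4; x_4 ≥ 7 gives C(5,3) = 10. Together 54.
No two caps can be exceeded simultaneously, so the pair terms are all 0.
By inclusion–exclusion the count is 220 − 54 + 0 = 166.

166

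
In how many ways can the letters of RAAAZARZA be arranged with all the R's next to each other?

Treat the 2 copies of R as a single block. The multiset to arrange is then {RR, A, A, A, A, A, Z, Z}, 8 items in all.
That gives (8)!/(5!·2!) = 168 arrangements.

168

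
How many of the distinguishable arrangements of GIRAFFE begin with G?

360

With the first slot taken by G, it remains to arrange the other 6 letters (IRAFFE).
Those 6 letters have F appearing twice, giving (6)!/(2!) = 360.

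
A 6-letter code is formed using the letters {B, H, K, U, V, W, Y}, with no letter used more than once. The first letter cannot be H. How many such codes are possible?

The first letter has 7−1 = 6 choices (anything except H).
The remaining 5 letters are filled from the other 6 symbols without repetition: 6 × 5 × 4 × 3 × 2 = 720.
Total: 6 × 720 = 4320.

4320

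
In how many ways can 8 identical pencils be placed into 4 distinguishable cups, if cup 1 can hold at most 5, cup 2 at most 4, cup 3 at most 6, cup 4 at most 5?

Ignoring the caps, the number of non-negative solutions to x_1+…+x_4 = 8 is C(11,3) = 165.
Subtract solutions that violate a single cap (substitute x_i' = x_i − (cap_i+1)): x_1 ≥ 6 gives C(5,3) = 10; x_2 ≥ 5 gives C(6,3) = 20; x_3 ≥ 7 gives C(4,3) = 4; x_4 ≥ 6 gives C(5,3) = 10. Together 44.
No two caps can be exceeded simultaneously, so the pair terms are all 0.
By inclusion–exclusion the count is 165 − 44 + 0 = 121.

121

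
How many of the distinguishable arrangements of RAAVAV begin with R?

With the first slot taken by R, it remains to arrange the other 5 letters (AAVAV).
Those 5 letters have A appearing 3 times and V appearing twice, giving (5)!/(3!·2!) = 10.

10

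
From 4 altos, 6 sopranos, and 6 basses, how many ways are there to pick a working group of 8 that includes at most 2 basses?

3915

Split by how many basses are chosen (0 through 2).
Sum: C(6,0)·C(10,8) + C(6,1)·C(10,7) + C(6,2)·C(10,6) = 45 + 720 + 3150 = 3915.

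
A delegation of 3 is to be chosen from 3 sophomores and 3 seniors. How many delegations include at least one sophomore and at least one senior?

18

Unrestricted: C(6,3) = 20 ways to pick any 3 of the 6.
Subtract selections that omit an entire group: no sophomores → C(3,3) = 1; no seniors → C(3,3) = 1.
Both groups omitted at once is impossible, so 20 − 2 = 18.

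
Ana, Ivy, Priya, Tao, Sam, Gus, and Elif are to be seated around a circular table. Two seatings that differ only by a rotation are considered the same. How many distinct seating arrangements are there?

Fix one person's seat to break rotational symmetry; the remaining 6 people can be arranged in (6)! = 720 ways.

720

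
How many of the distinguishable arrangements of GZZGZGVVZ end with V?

Fix V in the last position and arrange the remaining 8 letters.
Those 8 letters have G appearing 3 times and Z appearing 4 times, giving (8)!/(4!·3!) = 280.

280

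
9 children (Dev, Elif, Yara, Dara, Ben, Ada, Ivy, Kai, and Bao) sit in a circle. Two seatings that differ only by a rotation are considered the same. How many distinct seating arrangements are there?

40320

Seat Dev anywhere (absorbing the rotational symmetry), then permute the other 8: (8)! = 40320.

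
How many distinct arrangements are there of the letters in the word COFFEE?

Letter multiplicities in COFFEE: C×1, E×2, F×2, O×1.
So there are 6! / (2!·2!) = 180 distinguishable arrangements.

180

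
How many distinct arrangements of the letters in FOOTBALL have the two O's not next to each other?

7560

There are 8!/(2!·2!) = 10080 arrangements of FOOTBALL in total.
Arrangements with the O's together: treat OO as one letter, giving (7)!/(2!) = 2520.
Hence 10080 − 2520 = 7560.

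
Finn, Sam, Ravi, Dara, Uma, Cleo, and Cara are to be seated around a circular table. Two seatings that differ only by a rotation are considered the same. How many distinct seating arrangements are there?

720

Around a circle, 7 distinct people have 7!/7 = (6)! = 720 rotationally distinct seatings.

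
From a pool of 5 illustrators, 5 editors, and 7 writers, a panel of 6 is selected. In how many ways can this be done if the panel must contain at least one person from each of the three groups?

With no constraint there are C(17,6) = 12376 possible selections.
Selections missing a whole group: no illustrators → C(12,6) = 924; no editors → C(12,6) = 924; no writers → C(10,6) = 210.
Add back selections omitting two groups (i.e. drawn from a single group): C(5,6) + C(5,6) + C(7,6) = 7.
By inclusion–exclusion: 12376 − 2058 + 7 = 10325.

10325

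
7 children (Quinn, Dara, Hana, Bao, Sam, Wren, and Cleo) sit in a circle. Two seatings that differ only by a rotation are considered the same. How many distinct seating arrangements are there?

Fix one person's seat to break rotational symmetry; the remaining 6 people can be arranged in (6)! = 720 ways.

720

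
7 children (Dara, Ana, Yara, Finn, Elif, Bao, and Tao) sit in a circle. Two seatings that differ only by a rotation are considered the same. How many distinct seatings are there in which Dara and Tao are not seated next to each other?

480

Without the restriction there are (6)! = 720 seatings.
Those with Dara next to Tao: fuse the pair into one unit and seat 6 units around a circle — 2·(5)! = 240.
Subtracting, 720 − 240 = 480.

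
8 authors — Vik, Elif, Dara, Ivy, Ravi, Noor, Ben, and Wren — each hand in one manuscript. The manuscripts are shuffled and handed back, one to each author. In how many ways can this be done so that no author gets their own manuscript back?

Count assignments avoiding every fixed point. For any j of the 8 authors fixed to their own manuscript, the other 8−j can be arranged in (8−j)! ways.
By inclusion–exclusion this is Σ_{j=0}^{8} (−1)^j C(8,j)·(8−j)!.
Computing: 40320 − 40320 + 20160 − 6720 + 1680 − 336 + 56 − 8 + 1 = 14833.

14833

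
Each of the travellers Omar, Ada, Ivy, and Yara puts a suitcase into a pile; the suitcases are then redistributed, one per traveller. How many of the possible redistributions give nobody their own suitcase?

Count assignments avoiding every fixed point. For any j of the 4 travellers fixed to their own suitcase, the other 4−j can be arranged in (4−j)! ways.
By inclusion–exclusion this is Σ_{j=0}^{4} (−1)^j C(4,j)·(4−j)!.
Computing: 24 − 24 + 12 − 4 + 1 = 9.

9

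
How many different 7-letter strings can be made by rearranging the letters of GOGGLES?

840

Letter multiplicities in GOGGLES: E×1, G×3, L×1, O×1, S×1.
So there are 7! / (3!) = 840 distinguishable arrangements.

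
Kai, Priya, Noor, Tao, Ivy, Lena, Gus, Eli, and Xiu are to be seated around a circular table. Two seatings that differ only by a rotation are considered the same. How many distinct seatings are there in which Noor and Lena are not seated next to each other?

30240

Without the restriction there are (8)! = 40320 seatings.
Those with Noor next to Lena: fuse the pair into one unit and seat 8 units around a circle — 2·(7)! = 10080.
Subtracting, 40320 − 10080 = 30240.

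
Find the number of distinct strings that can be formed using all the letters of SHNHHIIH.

840

The 8 letters of SHNHHIIH have repeats: H appearing 4 times and I appearing twice.
The number of distinct arrangements is 8!/(4!·2!) = 40320/48 = 840.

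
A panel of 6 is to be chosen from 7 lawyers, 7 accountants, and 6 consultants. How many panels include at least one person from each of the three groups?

32340

Unrestricted: C(20,6) = 38760 ways to pick any 6 of the 20.
Subtract selections that omit an entire group: no lawyers → C(13,6) = 1716; no accountants → C(13,6) = 1716; no consultants → C(14,6) = 3003.
Add back selections omitting two groups (i.e. drawn from a single group): C(7,6) + C(7,6) + C(6,6) = 15.
By inclusion–exclusion: 38760 − 6435 + 15 = 32340.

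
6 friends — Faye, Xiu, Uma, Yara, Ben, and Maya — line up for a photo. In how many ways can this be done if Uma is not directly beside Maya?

There are 6! = 720 arrangements in all. If Uma and Maya are adjacent, merging them into one block gives 2·(5)! = 240 arrangements.
So 720 − 240 = 480 arrangements keep them apart.

480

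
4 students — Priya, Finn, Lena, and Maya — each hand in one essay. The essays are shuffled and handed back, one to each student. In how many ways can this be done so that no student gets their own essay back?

9

Let Aᵢ be the assignments in which student i gets their own essay. We want the size of the complement of A₁∪…∪A_4.
By inclusion–exclusion this is Σ_{j=0}^{4} (−1)^j C(4,j)·(4−j)!.
Computing: 24 − 24 + 12 − 4 + 1 = 9.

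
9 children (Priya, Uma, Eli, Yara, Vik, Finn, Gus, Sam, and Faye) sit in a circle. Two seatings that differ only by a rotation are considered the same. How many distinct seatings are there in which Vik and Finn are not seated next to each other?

30240

Without the restriction there are (8)! = 40320 seatings.
Seatings with Vik beside Finn: treat them as a block with 2 internal orders, giving 2 × (7)! = 10080.
Subtracting, 40320 − 10080 = 30240.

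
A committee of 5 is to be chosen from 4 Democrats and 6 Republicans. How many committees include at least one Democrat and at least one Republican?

Unrestricted: C(10,5) = 252 ways to pick any 5 of the 10.
Subtract selections that omit an entire group: no Democrats → C(6,5) = 6; no Republicans → C(4,5) = 0.
Both groups omitted at once is impossible, so 252 − 6 = 246.

246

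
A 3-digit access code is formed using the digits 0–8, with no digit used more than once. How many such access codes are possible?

504

This is a permutation of 3 out of 9: P(9,3) = 9!/6!.
That product is 9 × 8 × 7 = 504.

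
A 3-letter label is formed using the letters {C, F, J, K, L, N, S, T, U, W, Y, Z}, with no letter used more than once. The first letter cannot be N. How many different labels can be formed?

The first letter has 12−1 = 11 choices (anything except N).
The remaining 2 letters are filled from the other 11 symbols without repetition: 11 × 10 = 110.
Total: 11 × 110 = 1210.

1210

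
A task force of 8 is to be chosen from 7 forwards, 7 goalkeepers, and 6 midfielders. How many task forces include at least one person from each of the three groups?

With no constraint there are C(20,8) = 125970 possible selections.
Selections missing a whole group: no forwards → C(13,8) = 1287; no goalkeepers → C(13,8) = 1287; no midfielders → C(14,8) = 3003.
Add back selections omitting two groups (i.e. drawn from a single group): C(7,8) + C(7,8) + C(6,8) = 0.
By inclusion–exclusion: 125970 − 5577 + 0 = 120393.

120393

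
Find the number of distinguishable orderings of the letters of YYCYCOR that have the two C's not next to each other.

300

Total arrangements of YYCYCOR: 7!/(3!·2!) = 420.
If the two C's are adjacent, glue them into one block, leaving 6 items to arrange: (6)!/(3!) = 120 ways.
Subtracting, 420 − 120 = 300 arrangements keep the C's apart.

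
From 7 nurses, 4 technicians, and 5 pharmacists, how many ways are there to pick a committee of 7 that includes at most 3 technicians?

11220

Split by how many technicians are chosen (0 through 3).
Sum: C(4,0)·C(12,7) + C(4,1)·C(12,6) + C(4,2)·C(12,5) + C(4,3)·C(12,4) = 792 + 3696 + 4752 + 1980 = 11220.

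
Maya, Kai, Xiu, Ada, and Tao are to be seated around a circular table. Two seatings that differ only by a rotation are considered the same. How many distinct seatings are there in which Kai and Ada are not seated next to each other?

12

All circular seatings of 5 people number (4)! = 24.
Seatings with Kai beside Ada: treat them as a block with 2 internal orders, giving 2 × (3)! = 12.
Subtracting, 24 − 12 = 12.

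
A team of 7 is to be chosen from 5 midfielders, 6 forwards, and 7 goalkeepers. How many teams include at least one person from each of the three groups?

28987

Total 7-person selections from all 18: C(18,7) = 31824.
Subtract selections that omit an entire group: no midfielders → C(13,7) = 1716; no forwards → C(12,7) = 792; no goalkeepers → C(11,7) = 330.
Add back selections omitting two groups (i.e. drawn from a single group): C(5,7) + C(6,7) + C(7,7) = 1.
By inclusion–exclusion: 31824 − 2838 + 1 = 28987.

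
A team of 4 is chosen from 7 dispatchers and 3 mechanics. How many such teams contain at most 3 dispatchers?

175

Split by how many dispatchers are chosen (0 through 3).
Sum: C(7,0)·C(3,4) + C(7,1)·C(3,3) + C(7,2)·C(3,2) + C(7,3)·C(3,1) = 0 + 7 + 63 + 105 = 175.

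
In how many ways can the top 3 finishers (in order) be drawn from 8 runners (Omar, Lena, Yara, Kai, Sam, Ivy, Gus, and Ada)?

336

This is an ordered selection of 3 from 8: P(8,3).
That gives 8 × 7 × 6 = 336.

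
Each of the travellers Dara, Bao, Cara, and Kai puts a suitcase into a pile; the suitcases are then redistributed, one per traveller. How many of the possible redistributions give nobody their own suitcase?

9

Let Aᵢ be the assignments in which traveller i gets their own suitcase. We want the size of the complement of A₁∪…∪A_4.
By inclusion–exclusion this is Σ_{j=0}^{4} (−1)^j C(4,j)·(4−j)!.
Computing: 24 − 24 + 12 − 4 + 1 = 9.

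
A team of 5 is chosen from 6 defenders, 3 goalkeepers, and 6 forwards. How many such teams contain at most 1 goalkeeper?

2277

Split by how many goalkeepers are chosen (0 through 1).
Sum: C(3,0)·C(12,5) + C(3,1)·C(12,4) = 792 + 1485 = 2277.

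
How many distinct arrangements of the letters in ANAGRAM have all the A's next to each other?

Treat the 3 copies of A as a single block. The multiset to arrange is then {AAA, G, M, N, R}, 5 items in all.
All 5 items are distinct, so there are (5)! = 120 arrangements.

120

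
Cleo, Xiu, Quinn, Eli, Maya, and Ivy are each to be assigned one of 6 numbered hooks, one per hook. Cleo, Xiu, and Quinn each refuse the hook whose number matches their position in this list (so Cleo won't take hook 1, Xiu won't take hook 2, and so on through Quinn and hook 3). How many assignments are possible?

Let Aᵢ (for i ∈ {1, 2, 3}) be the placements that put person i in their forbidden hook. Any j of these fix j positions, leaving (6−j)! ways to fill the rest, and there are C(3,j) ways to pick which j.
By inclusion–exclusion, the number of valid placements is Σ_{j=0}^{3} (−1)^j C(3,j)·(6−j)!.
Computing: 720 − 360 + 72 − 6 = 426.

426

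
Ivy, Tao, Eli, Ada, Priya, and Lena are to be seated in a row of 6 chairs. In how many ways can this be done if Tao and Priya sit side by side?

Glue Tao and Priya into one block (2 internal orders), leaving 5 units to arrange in a row.
So the count is 2·(5)! = 240.

240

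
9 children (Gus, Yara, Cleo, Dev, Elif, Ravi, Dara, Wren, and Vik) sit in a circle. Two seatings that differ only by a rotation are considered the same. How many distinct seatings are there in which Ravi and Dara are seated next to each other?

10080

Treat {Ravi, Dara} as one unit (2 internal orders) and seat the resulting 8 units around the table: (7)! circular arrangements.
So 2 × (7)! = 2 × 5040 = 10080.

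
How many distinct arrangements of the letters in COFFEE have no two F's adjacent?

120

There are 6!/(2!·2!) = 180 arrangements of COFFEE in total.
Arrangements with the F's together: treat FF as one letter, giving (5)!/(2!) = 60.
Subtracting, 180 − 60 = 120 arrangements keep the F's apart.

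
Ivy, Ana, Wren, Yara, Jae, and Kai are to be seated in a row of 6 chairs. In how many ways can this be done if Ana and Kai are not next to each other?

There are 6! = 720 arrangements in all. If Ana and Kai are adjacent, merging them into one block gives 2·(5)! = 240 arrangements.
Complementary counting: 720 − 240 = 480.

480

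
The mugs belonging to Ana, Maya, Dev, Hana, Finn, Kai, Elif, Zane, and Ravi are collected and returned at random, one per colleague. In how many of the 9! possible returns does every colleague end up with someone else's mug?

133496

Count assignments avoiding every fixed point. For any j of the 9 colleagues fixed to their own mug, the other 9−j can be arranged in (9−j)! ways.
By inclusion–exclusion this is Σ_{j=0}^{9} (−1)^j C(9,j)·(9−j)!.
Computing: 362880 − 362880 + 181440 − 60480 + 15120 − 3024 + 504 − 72 + 9 − 1 = 133496.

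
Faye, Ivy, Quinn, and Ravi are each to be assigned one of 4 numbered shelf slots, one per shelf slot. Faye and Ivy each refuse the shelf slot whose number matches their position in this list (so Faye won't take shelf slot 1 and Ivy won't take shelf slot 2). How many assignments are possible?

Let Aᵢ (for i ∈ {1, 2}) be the placements that put person i in their forbidden shelf slot. Any j of these fix j positions, leaving (4−j)! ways to fill the rest, and there are C(2,j) ways to pick which j.
By inclusion–exclusion, the number of valid placements is Σ_{j=0}^{2} (−1)^j C(2,j)·(4−j)!.
Computing: 24 − 12 + 2 = 14.

14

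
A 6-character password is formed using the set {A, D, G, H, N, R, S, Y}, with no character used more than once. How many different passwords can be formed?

With no repetition, fill the 6 characters in order: 8 choices, then 7, down to 3.
That product is 8 × 7 × 6 × 5 × 4 × 3 = 20160.

20160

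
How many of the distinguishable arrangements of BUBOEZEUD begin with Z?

5040

With the first slot taken by Z, it remains to arrange the other 8 letters (BUBOEEUD).
Those 8 letters have B appearing twice, E appearing twice, and U appearing twice, giving (8)!/(2!·2!·2!) = 5040.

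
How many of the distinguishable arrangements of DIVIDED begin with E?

Fix E in the first position and arrange the remaining 6 letters.
Those 6 letters have D appearing 3 times and I appearing twice, giving (6)!/(3!·2!) = 60.

60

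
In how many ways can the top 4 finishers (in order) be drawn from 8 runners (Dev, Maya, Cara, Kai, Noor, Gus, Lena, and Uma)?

1680

There are 8 choices for 1st place, 7 for 2nd, and so on down to 5 for position 4.
That gives 8 × 7 × 6 × 5 = 1680.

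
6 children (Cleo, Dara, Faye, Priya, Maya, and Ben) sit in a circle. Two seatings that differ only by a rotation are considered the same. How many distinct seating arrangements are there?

120

Around a circle, 6 distinct people have 6!/6 = (5)! = 120 rotationally distinct seatings.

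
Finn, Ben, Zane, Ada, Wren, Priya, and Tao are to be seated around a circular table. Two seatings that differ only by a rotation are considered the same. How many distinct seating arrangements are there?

Fix one person's seat to break rotational symmetry; the remaining 6 people can be arranged in (6)! = 720 ways.

720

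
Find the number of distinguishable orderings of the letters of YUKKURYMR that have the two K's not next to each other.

There are 9!/(2!·2!·2!·2!) = 22680 arrangements of YUKKURYMR in total.
Arrangements with the K's together: treat KK as one letter, giving (8)!/(2!·2!·2!) = 5040.
Hence 22680 − 5040 = 17640.

17640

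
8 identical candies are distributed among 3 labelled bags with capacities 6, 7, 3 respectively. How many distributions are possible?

Without the upper bounds there are C(10,2) = 45 ways to split 8 among 3 bags.
Subtract solutions that violate a single cap (substitute x_i' = x_i − (cap_i+1)): x_1 ≥ 7 gives C(3,2) = 3; x_2 ≥ 8 gives C(2,2) = 1; x_3 ≥ 4 gives C(6,2) = 15. Together 19.
No two caps can be exceeded simultaneously, so the pair terms are all 0.
By inclusion–exclusion the count is 45 − 19 + 0 = 26.

26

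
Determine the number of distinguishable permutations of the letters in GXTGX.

Letter multiplicities in GXTGX: G×2, T×1, X×2.
So there are 5! / (2!·2!) = 30 distinguishable arrangements.

30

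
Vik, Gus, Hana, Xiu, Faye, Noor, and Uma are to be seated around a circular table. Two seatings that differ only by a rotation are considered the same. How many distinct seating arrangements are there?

Fix one person's seat to break rotational symmetry; the remaining 6 people can be arranged in (6)! = 720 ways.

720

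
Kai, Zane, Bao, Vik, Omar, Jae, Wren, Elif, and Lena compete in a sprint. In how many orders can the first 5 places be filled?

15120

There are 9 choices for 1st place, 8 for 2nd, and so on down to 5 for position 5.
That gives 9 × 8 × 7 × 6 × 5 = 15120.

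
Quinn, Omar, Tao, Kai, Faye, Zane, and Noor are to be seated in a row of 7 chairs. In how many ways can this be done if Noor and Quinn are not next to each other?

3600

Of the 7! = 5040 arrangements, those with Noor and Quinn adjacent number 2 × 6! = 1440 (treat the pair as a block with 2 internal orders).
So 5040 − 1440 = 3600 arrangements keep them apart.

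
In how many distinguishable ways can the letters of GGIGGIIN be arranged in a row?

280

The 8 letters of GGIGGIIN have repeats: G appearing 4 times and I appearing 3 times.
So there are 8! / (4!·3!) = 280 distinguishable arrangements.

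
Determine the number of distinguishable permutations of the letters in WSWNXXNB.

WSWNXXNB has 8 letters with N appearing twice, W appearing twice, and X appearing twice.
Dividing 8! = 40320 by 2!·2!·2! = 8 for the repeated letters gives 5040.

5040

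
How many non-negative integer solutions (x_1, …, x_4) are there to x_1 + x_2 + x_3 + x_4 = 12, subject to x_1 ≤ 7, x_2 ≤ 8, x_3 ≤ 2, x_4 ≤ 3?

77

By stars and bars, unrestricted non-negative solutions to x_1+…+x_4 = 12 number C(12+3,3) = 455.
Subtract solutions that violate a single cap (substitute x_i' = x_i − (cap_i+1)): x_1 ≥ 8 gives C(7,3) = 35; x_2 ≥ 9 gives C(6,3) = 20; x_3 ≥ 3 gives C(12,3) = 220; x_4 ≥ 4 gives C(11,3) = 165. Together 440.
Add back pairs where two caps are both exceeded: 0 + 4 + 1 + 1 + 0 + 56 = 62.
By inclusion–exclusion the count is 455 − 440 + 62 = 77.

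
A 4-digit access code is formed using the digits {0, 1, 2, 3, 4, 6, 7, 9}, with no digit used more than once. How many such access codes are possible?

Choose and order 4 of the 8 symbols: the first digit has 8 options, the next 7, then 6, 5.
That product is 8 × 7 × 6 × 5 = 1680.

1680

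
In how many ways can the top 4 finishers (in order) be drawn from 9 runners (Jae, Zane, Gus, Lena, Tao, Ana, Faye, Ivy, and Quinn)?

3024

There are 9 choices for 1st place, 8 for 2nd, and so on down to 6 for position 4.
That gives 9 × 8 × 7 × 6 = 3024.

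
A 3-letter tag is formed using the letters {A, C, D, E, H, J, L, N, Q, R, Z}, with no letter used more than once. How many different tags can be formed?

With no repetition, fill the 3 letters in order: 11 choices, then 10, down to 9.
11 × 10 × 9 = 990.

990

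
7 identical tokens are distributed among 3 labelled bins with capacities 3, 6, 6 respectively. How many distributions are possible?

Without the upper bounds there are C(9,2) = 36 ways to split 7 among 3 bins.
Subtract solutions that violate a single cap (substitute x_i' = x_i − (cap_i+1)): x_1 ≥ 4 gives C(5,2) = 10; x_2 ≥ 7 gives C(2,2) = 1; x_3 ≥ 7 gives C(2,2) = 1. Together 12.
No two caps can be exceeded simultaneously, so the pair terms are all 0.
By inclusion–exclusion the count is 36 − 12 + 0 = 24.

24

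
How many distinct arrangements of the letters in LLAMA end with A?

12

Fix A in the last position and arrange the remaining 4 letters.
Those 4 letters have L appearing twice, giving (4)!/(2!) = 12.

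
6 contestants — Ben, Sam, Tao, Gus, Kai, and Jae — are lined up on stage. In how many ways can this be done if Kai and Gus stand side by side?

Treat {Kai, Gus} as a single unit. There are 5 units to order, and the pair itself can be ordered 2 ways.
That gives 2 × 5! = 2 × 120 = 240.

240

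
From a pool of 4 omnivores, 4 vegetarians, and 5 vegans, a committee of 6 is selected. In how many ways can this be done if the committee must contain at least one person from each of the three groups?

1520

Total 6-person selections from all 13: C(13,6) = 1716.
Subtract selections that omit an entire group: no omnivores → C(9,6) = 84; no vegetarians → C(9,6) = 84; no vegans → C(8,6) = 28.
Add back selections omitting two groups (i.e. drawn from a single group): C(4,6) + C(4,6) + C(5,6) = 0.
By inclusion–exclusion: 1716 − 196 + 0 = 1520.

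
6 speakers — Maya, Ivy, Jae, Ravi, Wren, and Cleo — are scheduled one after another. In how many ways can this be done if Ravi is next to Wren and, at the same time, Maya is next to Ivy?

96

Treat {Ravi,Wren} as one block (2 orders) and {Maya,Ivy} as another (2 orders).
That leaves 4 units to arrange: 2 × 2 × 4! = 4 × 24 = 96.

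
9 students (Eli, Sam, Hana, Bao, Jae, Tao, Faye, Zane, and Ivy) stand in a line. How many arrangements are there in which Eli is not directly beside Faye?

There are 9! = 362880 arrangements in all. If Eli and Faye are adjacent, merging them into one block gives 2·(8)! = 80640 arrangements.
So 362880 − 80640 = 282240 arrangements keep them apart.

282240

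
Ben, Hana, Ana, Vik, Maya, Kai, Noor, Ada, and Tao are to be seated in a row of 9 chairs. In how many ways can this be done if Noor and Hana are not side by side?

282240

There are 9! = 362880 arrangements in all. If Noor and Hana are adjacent, merging them into one block gives 2·(8)! = 80640 arrangements.
Complementary counting: 362880 − 80640 = 282240.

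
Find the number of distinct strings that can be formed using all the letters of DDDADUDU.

168

Letter multiplicities in DDDADUDU: A×1, D×5, U×2.
Dividing 8! = 40320 by 5!·2! = 240 for the repeated letters gives 168.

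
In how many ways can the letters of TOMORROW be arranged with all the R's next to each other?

840

Treat the 2 copies of R as a single block. The multiset to arrange is then {RR, M, O, O, O, T, W}, 7 items in all.
That gives (7)!/(3!) = 840 arrangements.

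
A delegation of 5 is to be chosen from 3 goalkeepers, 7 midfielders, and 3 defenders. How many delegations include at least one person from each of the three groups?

Unrestricted: C(13,5) = 1287 ways to pick any 5 of the 13.
Selections missing a whole group: no goalkeepers → C(10,5) = 252; no midfielders → C(6,5) = 6; no defenders → C(10,5) = 252.
Add back selections omitting two groups (i.e. drawn from a single group): C(3,5) + C(7,5) + C(3,5) = 21.
By inclusion–exclusion: 1287 − 510 + 21 = 798.

798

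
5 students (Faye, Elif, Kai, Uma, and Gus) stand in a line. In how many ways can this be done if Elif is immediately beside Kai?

48

Glue Elif and Kai into one block (2 internal orders), leaving 4 units to arrange in a row.
So the count is 2·(4)! = 48.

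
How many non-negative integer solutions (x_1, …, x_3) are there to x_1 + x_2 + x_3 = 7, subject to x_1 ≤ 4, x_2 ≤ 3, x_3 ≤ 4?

Without the upper bounds there are C(9,2) = 36 ways to split 7 among 3 variables.
Subtract solutions that violate a single cap (substitute x_i' = x_i − (cap_i+1)): x_1 ≥ 5 gives C(4,2) = 6; x_2 ≥ 4 gives C(5,2) = 10; x_3 ≥ 5 gives C(4,2) = 6. Together 22.
No two caps can be exceeded simultaneously, so the pair terms are all 0.
By inclusion–exclusion the count is 36 − 22 + 0 = 14.

14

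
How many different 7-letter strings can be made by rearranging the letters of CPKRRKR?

CPKRRKR has 7 letters with K appearing twice and R appearing 3 times.
Dividing 7! = 5040 by 3!·2! = 12 for the repeated letters gives 420.

420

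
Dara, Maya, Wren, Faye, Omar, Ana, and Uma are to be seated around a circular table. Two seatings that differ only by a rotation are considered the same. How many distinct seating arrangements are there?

Seat Dara anywhere (absorbing the rotational symmetry), then permute the other 6: (6)! = 720.

720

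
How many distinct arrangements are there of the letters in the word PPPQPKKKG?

2520

PPPQPKKKG has 9 letters with K appearing 3 times and P appearing 4 times.
So there are 9! / (4!·3!) = 2520 distinguishable arrangements.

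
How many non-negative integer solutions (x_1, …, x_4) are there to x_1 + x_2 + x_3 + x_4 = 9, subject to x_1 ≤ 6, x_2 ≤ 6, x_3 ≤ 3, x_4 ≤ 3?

By stars and bars, unrestricted non-negative solutions to x_1+…+x_4 = 9 number C(9+3,3) = 220.
Subtract solutions that violate a single cap (substitute x_i' = x_i − (cap_i+1)): x_1 ≥ 7 gives C(5,3) = 10; x_2 ≥ 7 gives C(5,3) = 10; x_3 ≥ 4 gives C(8,3) = 56; x_4 ≥ 4 gives C(8,3) = 56. Together 132.
Add back pairs where two caps are both exceeded: 0 + 0 + 0 + 0 + 0 + 4 = 4.
By inclusion–exclusion the count is 220 − 132 + 4 = 92.

92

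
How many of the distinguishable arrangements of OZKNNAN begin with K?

120

With the first slot taken by K, it remains to arrange the other 6 letters (OZNNAN).
Those 6 letters have N appearing 3 times, giving (6)!/(3!) = 120.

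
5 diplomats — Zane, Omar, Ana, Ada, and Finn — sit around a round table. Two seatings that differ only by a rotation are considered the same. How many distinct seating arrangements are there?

24

Seat Zane anywhere (absorbing the rotational symmetry), then permute the other 4: (4)! = 24.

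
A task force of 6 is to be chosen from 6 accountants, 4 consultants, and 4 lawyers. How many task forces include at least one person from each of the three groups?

Unrestricted: C(14,6) = 3003 ways to pick any 6 of the 14.
Selections missing a whole group: no accountants → C(8,6) = 28; no consultants → C(10,6) = 210; no lawyers → C(10,6) = 210.
Add back selections omitting two groups (i.e. drawn from a single group): C(6,6) + C(4,6) + C(4,6) = 1.
By inclusion–exclusion: 3003 − 448 + 1 = 2556.

2556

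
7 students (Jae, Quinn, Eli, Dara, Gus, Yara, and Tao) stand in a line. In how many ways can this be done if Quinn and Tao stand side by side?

1440

Place the 5 others and the Quinn-Tao pair as 6 objects in a line; the pair has 2 internal arrangements.
So the count is 2·(6)! = 1440.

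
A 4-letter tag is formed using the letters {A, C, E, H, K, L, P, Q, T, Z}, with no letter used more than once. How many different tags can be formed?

5040

This is a permutation of 4 out of 10: P(10,4) = 10!/6!.
10 × 9 × 8 × 7 = 5040.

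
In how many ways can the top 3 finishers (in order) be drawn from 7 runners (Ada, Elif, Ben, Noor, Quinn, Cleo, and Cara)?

This is an ordered selection of 3 from 7: P(7,3).
That gives 7 × 6 × 5 = 210.

210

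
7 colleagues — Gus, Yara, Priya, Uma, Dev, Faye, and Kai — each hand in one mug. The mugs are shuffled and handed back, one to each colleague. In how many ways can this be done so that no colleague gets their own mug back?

1854

This is the derangement count D_7: permutations of 7 items with no fixed point.
By inclusion–exclusion this is Σ_{j=0}^{7} (−1)^j C(7,j)·(7−j)!.
Computing: 5040 − 5040 + 2520 − 840 + 210 − 42 + 7 − 1 = 1854.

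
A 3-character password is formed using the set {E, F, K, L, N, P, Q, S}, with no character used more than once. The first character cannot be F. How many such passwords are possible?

The first character has 8−1 = 7 choices (anything except F).
The remaining 2 characters are filled from the other 7 symbols without repetition: 7 × 6 = 42.
Total: 7 × 42 = 294.

294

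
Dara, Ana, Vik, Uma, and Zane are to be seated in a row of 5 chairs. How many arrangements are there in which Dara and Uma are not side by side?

72

Of the 5! = 120 arrangements, those with Dara and Uma adjacent number 2 × 4! = 48 (treat the pair as a block with 2 internal orders).
Complementary counting: 120 − 48 = 72.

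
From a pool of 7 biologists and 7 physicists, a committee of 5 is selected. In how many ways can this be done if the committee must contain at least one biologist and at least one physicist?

With no constraint there are C(14,5) = 2002 possible selections.
Selections missing a whole group: no biologists → C(7,5) = 21; no physicists → C(7,5) = 21.
Both groups omitted at once is impossible, so 2002 − 42 = 1960.

1960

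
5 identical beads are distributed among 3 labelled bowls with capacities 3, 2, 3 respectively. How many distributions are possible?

Without the upper bounds there are C(7,2) = 21 ways to split 5 among 3 bowls.
Subtract solutions that violate a single cap (substitute x_i' = x_i − (cap_i+1)): x_1 ≥ 4 gives C(3,2) = 3; x_2 ≥ 3 gives C(4,2) = 6; x_3 ≥ 4 gives C(3,2) = 3. Together 12.
No two caps can be exceeded simultaneously, so the pair terms are all 0.
By inclusion–exclusion the count is 21 − 12 + 0 = 9.

9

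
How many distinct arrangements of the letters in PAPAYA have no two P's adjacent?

There are 6!/(3!·2!) = 60 arrangements of PAPAYA in total.
If the two P's are adjacent, glue them into one block, leaving 5 items to arrange: (5)!/(3!) = 20 ways.
Subtracting, 60 − 20 = 40 arrangements keep the P's apart.

40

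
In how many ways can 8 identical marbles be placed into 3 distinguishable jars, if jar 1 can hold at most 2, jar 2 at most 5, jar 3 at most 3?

Ignoring the caps, the number of non-negative solutions to x_1+…+x_3 = 8 is C(10,2) = 45.
Subtract solutions that violate a single cap (substitute x_i' = x_i − (cap_i+1)): x_1 ≥ 3 gives C(7,2) = 21; x_2 ≥ 6 gives C(4,2) = 6; x_3 ≥ 4 gives C(6,2) = 15. Together 42.
Add back pairs where two caps are both exceeded: 0 + 3 + 0 = 3.
By inclusion–exclusion the count is 45 − 42 + 3 = 6.

6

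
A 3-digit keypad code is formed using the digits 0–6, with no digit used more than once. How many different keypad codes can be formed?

Choose and order 3 of the 7 symbols: the first digit has 7 options, the next 6, then 5.
7 × 6 × 5 = 210.

210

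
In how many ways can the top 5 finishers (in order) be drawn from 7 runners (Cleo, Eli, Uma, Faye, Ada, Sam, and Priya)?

2520

This is an ordered selection of 5 from 7: P(7,5).
That gives 7 × 6 × 5 × 4 × 3 = 2520.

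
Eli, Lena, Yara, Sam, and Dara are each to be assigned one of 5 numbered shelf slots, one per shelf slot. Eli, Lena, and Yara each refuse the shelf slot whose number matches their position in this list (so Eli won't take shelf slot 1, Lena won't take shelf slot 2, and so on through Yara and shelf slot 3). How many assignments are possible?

Let Aᵢ (for i ∈ {1, 2, 3}) be the placements that put person i in their forbidden shelf slot. Any j of these fix j positions, leaving (5−j)! ways to fill the rest, and there are C(3,j) ways to pick which j.
By inclusion–exclusion, the number of valid placements is Σ_{j=0}^{3} (−1)^j C(3,j)·(5−j)!.
Computing: 120 − 72 + 18 − 2 = 64.

64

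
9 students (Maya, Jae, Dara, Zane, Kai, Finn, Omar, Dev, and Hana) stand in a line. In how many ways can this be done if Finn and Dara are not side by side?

282240

There are 9! = 362880 arrangements in all. If Finn and Dara are adjacent, merging them into one block gives 2·(8)! = 80640 arrangements.
Complementary counting: 362880 − 80640 = 282240.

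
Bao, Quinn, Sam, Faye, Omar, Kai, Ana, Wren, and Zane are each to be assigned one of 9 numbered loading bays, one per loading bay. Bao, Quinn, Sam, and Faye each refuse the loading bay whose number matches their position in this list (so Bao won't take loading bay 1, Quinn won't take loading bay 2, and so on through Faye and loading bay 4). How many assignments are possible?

Let Aᵢ (for 1 ≤ i ≤ 4) be the placements that put person i in their forbidden loading bay. Any j of these fix j positions, leaving (9−j)! ways to fill the rest, and there are C(4,j) ways to pick which j.
By inclusion–exclusion, the number of valid placements is Σ_{j=0}^{4} (−1)^j C(4,j)·(9−j)!.
Computing: 362880 − 161280 + 30240 − 2880 + 120 = 229080.

229080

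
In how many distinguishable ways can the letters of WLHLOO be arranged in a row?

180

Letter multiplicities in WLHLOO: H×1, L×2, O×2, W×1.
The number of distinct arrangements is 6!/(2!·2!) = 720/4 = 180.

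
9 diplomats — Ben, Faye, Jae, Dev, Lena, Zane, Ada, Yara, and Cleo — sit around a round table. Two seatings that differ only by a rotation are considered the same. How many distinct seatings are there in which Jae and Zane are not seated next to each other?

30240

All circular seatings of 9 people number (8)! = 40320.
Seatings with Jae beside Zane: treat them as a block with 2 internal orders, giving 2 × (7)! = 10080.
Subtracting, 40320 − 10080 = 30240.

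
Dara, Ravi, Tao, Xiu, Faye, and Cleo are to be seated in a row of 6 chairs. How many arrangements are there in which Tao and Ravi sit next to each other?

Place the 4 others and the Tao-Ravi pair as 5 objects in a line; the pair has 2 internal arrangements.
That gives 2 × 5! = 2 × 120 = 240.

240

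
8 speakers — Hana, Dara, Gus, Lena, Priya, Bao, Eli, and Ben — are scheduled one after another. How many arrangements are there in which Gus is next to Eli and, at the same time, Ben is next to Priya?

Treat {Gus,Eli} as one block (2 orders) and {Ben,Priya} as another (2 orders).
That leaves 6 units to arrange: 2 × 2 × 6! = 4 × 720 = 2880.

2880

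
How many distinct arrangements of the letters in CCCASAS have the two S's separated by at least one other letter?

There are 7!/(3!·2!·2!) = 210 arrangements of CCCASAS in total.
Arrangements with the S's together: treat SS as one letter, giving (6)!/(3!·2!) = 60.
Subtracting, 210 − 60 = 150 arrangements keep the S's apart.

150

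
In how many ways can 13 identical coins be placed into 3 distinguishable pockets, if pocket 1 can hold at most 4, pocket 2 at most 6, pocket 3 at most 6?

10

By stars and bars, unrestricted non-negative solutions to x_1+…+x_3 = 13 number C(13+2,2) = 105.
Subtract solutions that violate a single cap (substitute x_i' = x_i − (cap_i+1)): x_1 ≥ 5 gives C(10,2) = 45; x_2 ≥ 7 gives C(8,2) = 28; x_3 ≥ 7 gives C(8,2) = 28. Together 101.
Add back pairs where two caps are both exceeded: 3 + 3 + 0 = 6.
By inclusion–exclusion the count is 105 − 101 + 6 = 10.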